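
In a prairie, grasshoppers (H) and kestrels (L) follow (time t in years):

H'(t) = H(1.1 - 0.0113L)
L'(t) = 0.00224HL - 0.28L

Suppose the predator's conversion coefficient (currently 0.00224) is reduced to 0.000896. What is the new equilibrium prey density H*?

At the interior fixed point, setting dL/dt = 0 with L > 0 fixes H* = (predator death rate)/(HL coefficient) — independent of the other coefficients.
With the change, H* = 0.28/0.000896 = 313; it rises from 125.

H* ≈ 313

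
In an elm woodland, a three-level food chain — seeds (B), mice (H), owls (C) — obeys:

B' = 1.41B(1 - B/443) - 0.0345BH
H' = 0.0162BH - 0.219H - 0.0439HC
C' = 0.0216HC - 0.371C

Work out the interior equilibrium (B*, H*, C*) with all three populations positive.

From dC/dt = 0: 0.0216H* = 0.371, so H* = 17.2.
From dB/dt = 0: 1.41(1 - B*/443) = 0.0345·17.2, giving B* = 443·(1 - 0.42) = 257.
From dH/dt = 0: 0.0162·257 - 0.219 = 0.0439C*, so C* = 3.94/0.0439 = 89.8.

B* ≈ 257, H* ≈ 17.2, C* ≈ 89.8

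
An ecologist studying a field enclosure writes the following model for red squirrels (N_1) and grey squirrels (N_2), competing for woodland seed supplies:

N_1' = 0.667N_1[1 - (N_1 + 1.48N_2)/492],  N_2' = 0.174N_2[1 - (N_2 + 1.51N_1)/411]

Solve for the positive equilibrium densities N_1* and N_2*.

N_1* ≈ 94.2, N_2* ≈ 269

Setting both brackets to zero gives the nullclines N_1 + 1.48N_2 = 492 and 1.51N_1 + N_2 = 411.
Substituting N_2 = 411 - 1.51N_1 into the first: N_1(1 - 1.48·1.51) = 492 - 1.48·411.
So N_1* = -116/-1.23 = 94.2, and then N_2* = 411 - 1.51·94.2 = 269.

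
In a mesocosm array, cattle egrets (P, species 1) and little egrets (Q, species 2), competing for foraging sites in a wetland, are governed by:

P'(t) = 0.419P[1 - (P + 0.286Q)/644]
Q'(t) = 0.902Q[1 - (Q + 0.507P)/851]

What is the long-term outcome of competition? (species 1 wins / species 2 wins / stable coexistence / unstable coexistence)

stable coexistence

Compare the nullcline intercepts: K1/α12 = 644/0.286 = 2250 > K2 = 851; K2/α21 = 851/0.507 = 1680 > K1 = 644.
Since both inequalities hold, each species can invade when rare, so the interior equilibrium is stable.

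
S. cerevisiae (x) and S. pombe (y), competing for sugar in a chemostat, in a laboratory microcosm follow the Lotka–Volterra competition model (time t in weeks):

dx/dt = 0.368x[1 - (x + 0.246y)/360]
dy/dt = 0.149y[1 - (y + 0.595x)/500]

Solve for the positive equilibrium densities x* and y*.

x* ≈ 278, y* ≈ 335

Setting both brackets to zero gives the nullclines x + 0.246y = 360 and 0.595x + y = 500.
Substituting y = 500 - 0.595x into the first: x(1 - 0.246·0.595) = 360 - 0.246·500.
So x* = 237/0.854 = 278, and then y* = 500 - 0.595·278 = 335.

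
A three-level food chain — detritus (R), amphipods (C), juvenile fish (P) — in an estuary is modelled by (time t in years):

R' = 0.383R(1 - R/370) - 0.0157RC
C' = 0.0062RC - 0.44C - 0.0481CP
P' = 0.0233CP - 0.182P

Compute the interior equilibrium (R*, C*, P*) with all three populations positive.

From dP/dt = 0: 0.0233C* = 0.182, so C* = 7.81.
From dR/dt = 0: 0.383(1 - R*/370) = 0.0157·7.81, giving R* = 370·(1 - 0.32) = 252.
From dC/dt = 0: 0.0062·252 - 0.44 = 0.0481P*, so P* = 1.12/0.0481 = 23.3.

R* ≈ 252, C* ≈ 7.81, P* ≈ 23.3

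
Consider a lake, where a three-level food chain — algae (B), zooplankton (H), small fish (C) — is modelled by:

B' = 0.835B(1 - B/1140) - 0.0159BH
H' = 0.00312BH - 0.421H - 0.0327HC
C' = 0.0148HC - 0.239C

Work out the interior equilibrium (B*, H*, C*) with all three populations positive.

B* ≈ 789, H* ≈ 16.1, C* ≈ 62.4

From dC/dt = 0: 0.0148H* = 0.239, so H* = 16.1.
From dB/dt = 0: 0.835(1 - B*/1140) = 0.0159·16.1, giving B* = 1140·(1 - 0.308) = 789.
From dH/dt = 0: 0.00312·789 - 0.421 = 0.0327C*, so C* = 2.04/0.0327 = 62.4.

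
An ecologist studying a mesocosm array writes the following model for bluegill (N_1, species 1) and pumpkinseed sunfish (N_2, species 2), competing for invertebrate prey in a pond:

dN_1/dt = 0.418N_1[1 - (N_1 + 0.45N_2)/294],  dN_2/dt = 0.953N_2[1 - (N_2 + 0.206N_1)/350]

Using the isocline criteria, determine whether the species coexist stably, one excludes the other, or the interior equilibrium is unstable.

Compare the nullcline intercepts: K1/α12 = 294/0.45 = 653 > K2 = 350; K2/α21 = 350/0.206 = 1700 > K1 = 294.
Since both inequalities hold, each species can invade when rare, so the interior equilibrium is stable.

stable coexistence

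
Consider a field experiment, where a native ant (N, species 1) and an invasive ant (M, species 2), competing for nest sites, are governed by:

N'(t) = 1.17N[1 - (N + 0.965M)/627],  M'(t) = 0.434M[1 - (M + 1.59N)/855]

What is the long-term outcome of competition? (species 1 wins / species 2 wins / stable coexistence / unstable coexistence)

unstable coexistence (outcome depends on initial conditions)

Compare the nullcline intercepts: K1/α12 = 627/0.965 = 650 < K2 = 855; K2/α21 = 855/1.59 = 538 < K1 = 627.
Since both are reversed, neither can invade when rare; the interior point is a saddle.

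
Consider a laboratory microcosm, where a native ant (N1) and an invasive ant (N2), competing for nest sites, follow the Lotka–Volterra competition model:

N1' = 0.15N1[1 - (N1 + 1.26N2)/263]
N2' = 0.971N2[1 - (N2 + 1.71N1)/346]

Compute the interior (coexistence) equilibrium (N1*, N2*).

Setting both brackets to zero gives the nullclines N1 + 1.26N2 = 263 and 1.71N1 + N2 = 346.
Substituting N2 = 346 - 1.71N1 into the first: N1(1 - 1.26·1.71) = 263 - 1.26·346.
So N1* = -173/-1.15 = 150, and then N2* = 346 - 1.71·150 = 89.8.

N1* ≈ 150, N2* ≈ 89.8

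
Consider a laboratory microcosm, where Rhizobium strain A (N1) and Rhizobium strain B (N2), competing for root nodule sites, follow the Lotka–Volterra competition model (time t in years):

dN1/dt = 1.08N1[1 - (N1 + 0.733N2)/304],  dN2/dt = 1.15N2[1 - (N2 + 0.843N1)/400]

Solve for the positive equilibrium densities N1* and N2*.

Setting both brackets to zero gives the nullclines N1 + 0.733N2 = 304 and 0.843N1 + N2 = 400.
Substituting N2 = 400 - 0.843N1 into the first: N1(1 - 0.733·0.843) = 304 - 0.733·400.
So N1* = 10.8/0.382 = 28.3, and then N2* = 400 - 0.843·28.3 = 376.

N1* ≈ 28.3, N2* ≈ 376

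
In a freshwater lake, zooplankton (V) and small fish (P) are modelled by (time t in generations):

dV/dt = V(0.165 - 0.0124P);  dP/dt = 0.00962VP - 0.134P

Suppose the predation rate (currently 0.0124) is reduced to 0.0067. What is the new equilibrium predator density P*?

At the interior fixed point, setting dV/dt = 0 with V > 0 fixes P* = (prey growth rate)/(VP coefficient) — independent of the other coefficients.
With the change, P* = 0.165/0.0067 = 24.6; it rises from 13.3.

P* ≈ 24.6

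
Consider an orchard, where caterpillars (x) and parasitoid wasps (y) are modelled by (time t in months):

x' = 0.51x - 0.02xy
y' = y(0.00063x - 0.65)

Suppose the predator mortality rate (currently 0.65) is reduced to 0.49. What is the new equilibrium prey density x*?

x* ≈ 778

At the interior fixed point, setting dy/dt = 0 with y > 0 fixes x* = (predator death rate)/(xy coefficient) — independent of the other coefficients.
With the change, x* = 0.49/0.00063 = 778; it falls from 1030.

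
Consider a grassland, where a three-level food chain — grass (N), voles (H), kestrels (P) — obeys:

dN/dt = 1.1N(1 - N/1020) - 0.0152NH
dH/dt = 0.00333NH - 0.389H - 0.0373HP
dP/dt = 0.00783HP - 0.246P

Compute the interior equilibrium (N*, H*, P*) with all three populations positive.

N* ≈ 577, H* ≈ 31.4, P* ≈ 41.1

From dP/dt = 0: 0.00783H* = 0.246, so H* = 31.4.
From dN/dt = 0: 1.1(1 - N*/1020) = 0.0152·31.4, giving N* = 1020·(1 - 0.434) = 577.
From dH/dt = 0: 0.00333·577 - 0.389 = 0.0373P*, so P* = 1.53/0.0373 = 41.1.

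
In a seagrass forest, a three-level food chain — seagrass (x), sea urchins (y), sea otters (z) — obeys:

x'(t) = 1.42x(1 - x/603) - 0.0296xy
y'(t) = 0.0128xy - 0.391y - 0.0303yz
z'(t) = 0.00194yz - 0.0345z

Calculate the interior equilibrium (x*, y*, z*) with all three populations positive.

x* ≈ 379, y* ≈ 17.8, z* ≈ 147

From dz/dt = 0: 0.00194y* = 0.0345, so y* = 17.8.
From dx/dt = 0: 1.42(1 - x*/603) = 0.0296·17.8, giving x* = 603·(1 - 0.371) = 379.
From dy/dt = 0: 0.0128·379 - 0.391 = 0.0303z*, so z* = 4.47/0.0303 = 147.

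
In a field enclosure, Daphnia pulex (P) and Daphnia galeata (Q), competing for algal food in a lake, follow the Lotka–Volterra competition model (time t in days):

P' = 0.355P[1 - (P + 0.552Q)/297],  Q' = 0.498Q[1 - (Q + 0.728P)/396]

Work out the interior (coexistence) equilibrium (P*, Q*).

P* ≈ 131, Q* ≈ 301

Setting both brackets to zero gives the nullclines P + 0.552Q = 297 and 0.728P + Q = 396.
Substituting Q = 396 - 0.728P into the first: P(1 - 0.552·0.728) = 297 - 0.552·396.
So P* = 78.4/0.598 = 131, and then Q* = 396 - 0.728·131 = 301.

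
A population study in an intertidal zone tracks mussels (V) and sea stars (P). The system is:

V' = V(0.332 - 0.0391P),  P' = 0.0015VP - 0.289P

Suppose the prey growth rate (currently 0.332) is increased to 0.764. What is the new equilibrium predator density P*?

P* ≈ 19.5

At the interior fixed point, setting dV/dt = 0 with V > 0 fixes P* = (prey growth rate)/(VP coefficient) — independent of the other coefficients.
With the change, P* = 0.764/0.0391 = 19.5; it rises from 8.49.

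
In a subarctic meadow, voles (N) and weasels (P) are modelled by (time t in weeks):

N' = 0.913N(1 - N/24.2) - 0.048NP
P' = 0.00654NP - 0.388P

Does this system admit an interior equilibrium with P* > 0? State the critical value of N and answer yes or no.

Threshold N = 59.3; K < 59.3, so no, the predator goes extinct.

The predator equation gives dP/dt > 0 only when N > 0.388/0.00654 = 59.3.
Without the predator, N → K = 24.2. Since 24.2 < 59.3, the predator cannot invade.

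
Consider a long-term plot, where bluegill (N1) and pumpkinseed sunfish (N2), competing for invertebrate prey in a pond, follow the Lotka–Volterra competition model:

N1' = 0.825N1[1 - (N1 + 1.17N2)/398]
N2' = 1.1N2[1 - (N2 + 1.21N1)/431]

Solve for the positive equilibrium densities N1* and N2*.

N1* ≈ 256, N2* ≈ 122

Setting both brackets to zero gives the nullclines N1 + 1.17N2 = 398 and 1.21N1 + N2 = 431.
Substituting N2 = 431 - 1.21N1 into the first: N1(1 - 1.17·1.21) = 398 - 1.17·431.
So N1* = -106/-0.416 = 256, and then N2* = 431 - 1.21·256 = 122.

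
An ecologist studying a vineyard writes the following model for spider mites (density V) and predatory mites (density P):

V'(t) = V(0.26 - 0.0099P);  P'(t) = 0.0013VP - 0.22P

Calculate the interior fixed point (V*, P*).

Set dP/dt = 0 with P > 0: 0.0013V - 0.22 = 0, so V* = 0.22/0.0013 = 169.
Set dV/dt = 0 with V > 0: 0.26 - 0.0099P = 0, so P* = 0.26/0.0099 = 26.3.

V* ≈ 169, P* ≈ 26.3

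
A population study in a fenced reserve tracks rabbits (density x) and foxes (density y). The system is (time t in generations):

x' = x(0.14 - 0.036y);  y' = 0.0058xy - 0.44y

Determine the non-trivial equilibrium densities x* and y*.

x* ≈ 75.9, y* ≈ 3.89

Set dy/dt = 0 with y > 0: 0.0058x - 0.44 = 0, so x* = 0.44/0.0058 = 75.9.
Set dx/dt = 0 with x > 0: 0.14 - 0.036y = 0, so y* = 0.14/0.036 = 3.89.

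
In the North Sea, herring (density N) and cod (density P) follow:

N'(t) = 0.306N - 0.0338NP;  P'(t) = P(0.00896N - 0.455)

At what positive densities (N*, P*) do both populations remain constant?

Set dP/dt = 0 with P > 0: 0.00896N - 0.455 = 0, so N* = 0.455/0.00896 = 50.8.
Set dN/dt = 0 with N > 0: 0.306 - 0.0338P = 0, so P* = 0.306/0.0338 = 9.05.

N* ≈ 50.8, P* ≈ 9.05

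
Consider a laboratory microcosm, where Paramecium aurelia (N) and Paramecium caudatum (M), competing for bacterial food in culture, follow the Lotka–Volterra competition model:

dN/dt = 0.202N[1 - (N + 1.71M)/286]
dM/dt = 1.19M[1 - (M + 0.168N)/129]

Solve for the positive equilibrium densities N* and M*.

N* ≈ 91.8, M* ≈ 114

Setting both brackets to zero gives the nullclines N + 1.71M = 286 and 0.168N + M = 129.
Substituting M = 129 - 0.168N into the first: N(1 - 1.71·0.168) = 286 - 1.71·129.
So N* = 65.4/0.713 = 91.8, and then M* = 129 - 0.168·91.8 = 114.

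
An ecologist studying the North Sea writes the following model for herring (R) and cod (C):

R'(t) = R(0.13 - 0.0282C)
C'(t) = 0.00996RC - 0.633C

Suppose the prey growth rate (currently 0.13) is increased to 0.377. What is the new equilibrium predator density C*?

C* ≈ 13.4

At the interior fixed point, setting dR/dt = 0 with R > 0 fixes C* = (prey growth rate)/(RC coefficient) — independent of the other coefficients.
With the change, C* = 0.377/0.0282 = 13.4; it rises from 4.61.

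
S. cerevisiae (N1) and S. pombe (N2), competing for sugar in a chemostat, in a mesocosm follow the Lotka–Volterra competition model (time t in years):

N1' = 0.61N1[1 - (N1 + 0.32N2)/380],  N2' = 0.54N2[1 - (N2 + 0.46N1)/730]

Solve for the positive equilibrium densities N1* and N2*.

N1* ≈ 172, N2* ≈ 651

Setting both brackets to zero gives the nullclines N1 + 0.32N2 = 380 and 0.46N1 + N2 = 730.
Substituting N2 = 730 - 0.46N1 into the first: N1(1 - 0.32·0.46) = 380 - 0.32·730.
So N1* = 146/0.853 = 172, and then N2* = 730 - 0.46·172 = 651.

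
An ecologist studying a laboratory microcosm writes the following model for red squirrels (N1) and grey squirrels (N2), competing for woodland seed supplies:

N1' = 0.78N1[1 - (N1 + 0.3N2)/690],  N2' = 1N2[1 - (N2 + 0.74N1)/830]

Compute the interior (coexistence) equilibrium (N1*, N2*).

Setting both brackets to zero gives the nullclines N1 + 0.3N2 = 690 and 0.74N1 + N2 = 830.
Substituting N2 = 830 - 0.74N1 into the first: N1(1 - 0.3·0.74) = 690 - 0.3·830.
So N1* = 441/0.778 = 567, and then N2* = 830 - 0.74·567 = 411.

N1* ≈ 567, N2* ≈ 411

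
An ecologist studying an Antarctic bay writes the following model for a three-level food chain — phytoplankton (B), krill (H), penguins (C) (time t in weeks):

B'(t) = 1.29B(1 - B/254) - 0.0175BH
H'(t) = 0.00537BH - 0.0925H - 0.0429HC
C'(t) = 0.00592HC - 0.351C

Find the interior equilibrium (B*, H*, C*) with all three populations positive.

From dC/dt = 0: 0.00592H* = 0.351, so H* = 59.3.
From dB/dt = 0: 1.29(1 - B*/254) = 0.0175·59.3, giving B* = 254·(1 - 0.804) = 49.7.
From dH/dt = 0: 0.00537·49.7 - 0.0925 = 0.0429C*, so C* = 0.174/0.0429 = 4.07.

B* ≈ 49.7, H* ≈ 59.3, C* ≈ 4.07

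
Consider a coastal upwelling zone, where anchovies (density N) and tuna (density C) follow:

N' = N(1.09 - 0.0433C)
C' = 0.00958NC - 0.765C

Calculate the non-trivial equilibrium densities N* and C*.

N* ≈ 79.9, C* ≈ 25.2

Set dC/dt = 0 with C > 0: 0.00958N - 0.765 = 0, so N* = 0.765/0.00958 = 79.9.
Set dN/dt = 0 with N > 0: 1.09 - 0.0433C = 0, so C* = 1.09/0.0433 = 25.2.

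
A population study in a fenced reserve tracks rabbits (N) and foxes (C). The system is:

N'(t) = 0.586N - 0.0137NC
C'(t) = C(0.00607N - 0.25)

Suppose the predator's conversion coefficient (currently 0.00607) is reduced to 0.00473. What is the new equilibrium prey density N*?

At the interior fixed point, setting dC/dt = 0 with C > 0 fixes N* = (predator death rate)/(NC coefficient) — independent of the other coefficients.
With the change, N* = 0.25/0.00473 = 52.9; it rises from 41.2.

N* ≈ 52.9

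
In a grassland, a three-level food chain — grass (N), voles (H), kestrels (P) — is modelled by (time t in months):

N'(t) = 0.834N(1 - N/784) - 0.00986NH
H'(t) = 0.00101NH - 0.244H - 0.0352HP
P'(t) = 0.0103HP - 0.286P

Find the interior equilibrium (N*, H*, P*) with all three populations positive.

From dP/dt = 0: 0.0103H* = 0.286, so H* = 27.8.
From dN/dt = 0: 0.834(1 - N*/784) = 0.00986·27.8, giving N* = 784·(1 - 0.328) = 527.
From dH/dt = 0: 0.00101·527 - 0.244 = 0.0352P*, so P* = 0.288/0.0352 = 8.18.

N* ≈ 527, H* ≈ 27.8, P* ≈ 8.18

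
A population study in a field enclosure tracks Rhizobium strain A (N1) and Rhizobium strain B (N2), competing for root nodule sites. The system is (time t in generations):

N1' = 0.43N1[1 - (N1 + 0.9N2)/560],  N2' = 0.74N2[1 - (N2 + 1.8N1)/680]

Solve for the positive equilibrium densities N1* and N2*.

N1* ≈ 83.9, N2* ≈ 529

Setting both brackets to zero gives the nullclines N1 + 0.9N2 = 560 and 1.8N1 + N2 = 680.
Substituting N2 = 680 - 1.8N1 into the first: N1(1 - 0.9·1.8) = 560 - 0.9·680.
So N1* = -52/-0.62 = 83.9, and then N2* = 680 - 1.8·83.9 = 529.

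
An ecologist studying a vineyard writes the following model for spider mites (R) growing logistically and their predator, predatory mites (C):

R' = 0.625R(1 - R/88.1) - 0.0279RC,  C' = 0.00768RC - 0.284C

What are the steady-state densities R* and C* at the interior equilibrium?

From dC/dt = 0 with C > 0: 0.00768R* = 0.284, so R* = 37.
Substitute into dR/dt = 0: 0.625(1 - 37/88.1) = 0.0279C*.
The bracket is 0.58, giving C* = 0.363/0.0279 = 13.

R* ≈ 37, C* ≈ 13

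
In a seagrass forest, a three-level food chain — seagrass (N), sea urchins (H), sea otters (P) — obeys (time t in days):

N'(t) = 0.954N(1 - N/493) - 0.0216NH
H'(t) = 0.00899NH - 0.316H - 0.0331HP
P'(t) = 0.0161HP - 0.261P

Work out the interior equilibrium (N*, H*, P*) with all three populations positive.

N* ≈ 312, H* ≈ 16.2, P* ≈ 75.2

From dP/dt = 0: 0.0161H* = 0.261, so H* = 16.2.
From dN/dt = 0: 0.954(1 - N*/493) = 0.0216·16.2, giving N* = 493·(1 - 0.367) = 312.
From dH/dt = 0: 0.00899·312 - 0.316 = 0.0331P*, so P* = 2.49/0.0331 = 75.2.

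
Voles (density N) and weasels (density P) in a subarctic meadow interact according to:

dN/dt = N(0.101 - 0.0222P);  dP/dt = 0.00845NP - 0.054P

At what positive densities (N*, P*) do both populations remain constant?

Set dP/dt = 0 with P > 0: 0.00845N - 0.054 = 0, so N* = 0.054/0.00845 = 6.39.
Set dN/dt = 0 with N > 0: 0.101 - 0.0222P = 0, so P* = 0.101/0.0222 = 4.55.

N* ≈ 6.39, P* ≈ 4.55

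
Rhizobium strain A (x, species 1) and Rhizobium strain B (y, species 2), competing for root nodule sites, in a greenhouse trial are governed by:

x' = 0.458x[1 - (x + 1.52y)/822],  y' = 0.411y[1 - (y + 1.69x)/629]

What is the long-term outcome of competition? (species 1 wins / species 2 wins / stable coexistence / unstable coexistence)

Compare the nullcline intercepts: K1/α12 = 822/1.52 = 541 < K2 = 629; K2/α21 = 629/1.69 = 372 < K1 = 822.
Since both are reversed, neither can invade when rare; the interior point is a saddle.

unstable coexistence (outcome depends on initial conditions)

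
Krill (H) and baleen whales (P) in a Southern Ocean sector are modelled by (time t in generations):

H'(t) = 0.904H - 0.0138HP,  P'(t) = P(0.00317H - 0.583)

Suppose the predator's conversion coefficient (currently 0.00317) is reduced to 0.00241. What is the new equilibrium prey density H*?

At the interior fixed point, setting dP/dt = 0 with P > 0 fixes H* = (predator death rate)/(HP coefficient) — independent of the other coefficients.
With the change, H* = 0.583/0.00241 = 242; it rises from 184.

H* ≈ 242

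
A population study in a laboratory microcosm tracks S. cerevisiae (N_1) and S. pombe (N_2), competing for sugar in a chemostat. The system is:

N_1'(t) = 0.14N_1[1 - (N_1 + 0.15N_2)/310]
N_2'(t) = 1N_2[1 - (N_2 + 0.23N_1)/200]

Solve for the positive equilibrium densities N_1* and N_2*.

N_1* ≈ 290, N_2* ≈ 133

Setting both brackets to zero gives the nullclines N_1 + 0.15N_2 = 310 and 0.23N_1 + N_2 = 200.
Substituting N_2 = 200 - 0.23N_1 into the first: N_1(1 - 0.15·0.23) = 310 - 0.15·200.
So N_1* = 280/0.966 = 290, and then N_2* = 200 - 0.23·290 = 133.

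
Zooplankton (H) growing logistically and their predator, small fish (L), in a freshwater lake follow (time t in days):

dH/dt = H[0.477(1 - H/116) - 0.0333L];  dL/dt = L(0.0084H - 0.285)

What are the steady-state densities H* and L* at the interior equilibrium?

H* ≈ 33.9, L* ≈ 10.1

From dL/dt = 0 with L > 0: 0.0084H* = 0.285, so H* = 33.9.
Substitute into dH/dt = 0: 0.477(1 - 33.9/116) = 0.0333L*.
The bracket is 0.708, giving L* = 0.337/0.0333 = 10.1.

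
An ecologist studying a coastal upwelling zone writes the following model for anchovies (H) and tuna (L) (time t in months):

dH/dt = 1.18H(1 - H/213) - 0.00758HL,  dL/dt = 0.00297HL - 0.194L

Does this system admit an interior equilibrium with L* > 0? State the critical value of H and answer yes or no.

Threshold H = 65.3; K > 65.3, so yes, the predator persists.

The predator equation gives dL/dt > 0 only when H > 0.194/0.00297 = 65.3.
Without the predator, H → K = 213. Since 213 > 65.3, the predator can invade and persist.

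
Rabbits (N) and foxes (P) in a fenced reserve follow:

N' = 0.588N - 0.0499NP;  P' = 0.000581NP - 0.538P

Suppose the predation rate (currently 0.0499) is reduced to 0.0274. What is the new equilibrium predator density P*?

P* ≈ 21.5

At the interior fixed point, setting dN/dt = 0 with N > 0 fixes P* = (prey growth rate)/(NP coefficient) — independent of the other coefficients.
With the change, P* = 0.588/0.0274 = 21.5; it rises from 11.8.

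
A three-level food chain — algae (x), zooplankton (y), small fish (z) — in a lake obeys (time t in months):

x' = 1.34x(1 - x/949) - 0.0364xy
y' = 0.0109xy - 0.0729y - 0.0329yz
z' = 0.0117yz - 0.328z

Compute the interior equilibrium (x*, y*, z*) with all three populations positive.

From dz/dt = 0: 0.0117y* = 0.328, so y* = 28.
From dx/dt = 0: 1.34(1 - x*/949) = 0.0364·28, giving x* = 949·(1 - 0.762) = 226.
From dy/dt = 0: 0.0109·226 - 0.0729 = 0.0329z*, so z* = 2.39/0.0329 = 72.8.

x* ≈ 226, y* ≈ 28, z* ≈ 72.8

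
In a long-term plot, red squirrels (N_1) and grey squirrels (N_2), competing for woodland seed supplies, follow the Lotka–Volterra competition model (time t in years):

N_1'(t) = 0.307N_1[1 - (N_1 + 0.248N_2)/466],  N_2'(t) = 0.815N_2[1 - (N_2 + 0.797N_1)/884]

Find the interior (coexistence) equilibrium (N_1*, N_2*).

Setting both brackets to zero gives the nullclines N_1 + 0.248N_2 = 466 and 0.797N_1 + N_2 = 884.
Substituting N_2 = 884 - 0.797N_1 into the first: N_1(1 - 0.248·0.797) = 466 - 0.248·884.
So N_1* = 247/0.802 = 308, and then N_2* = 884 - 0.797·308 = 639.

N_1* ≈ 308, N_2* ≈ 639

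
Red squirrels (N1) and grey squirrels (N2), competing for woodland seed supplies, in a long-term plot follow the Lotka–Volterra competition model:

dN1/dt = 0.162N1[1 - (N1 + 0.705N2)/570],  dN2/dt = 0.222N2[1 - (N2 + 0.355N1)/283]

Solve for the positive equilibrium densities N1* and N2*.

N1* ≈ 494, N2* ≈ 108

Setting both brackets to zero gives the nullclines N1 + 0.705N2 = 570 and 0.355N1 + N2 = 283.
Substituting N2 = 283 - 0.355N1 into the first: N1(1 - 0.705·0.355) = 570 - 0.705·283.
So N1* = 370/0.75 = 494, and then N2* = 283 - 0.355·494 = 108.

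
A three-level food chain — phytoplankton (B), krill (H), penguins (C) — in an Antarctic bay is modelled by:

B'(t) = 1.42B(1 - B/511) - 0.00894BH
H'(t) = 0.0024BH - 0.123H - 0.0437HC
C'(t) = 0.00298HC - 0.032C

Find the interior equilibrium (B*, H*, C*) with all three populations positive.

B* ≈ 476, H* ≈ 10.7, C* ≈ 23.4

From dC/dt = 0: 0.00298H* = 0.032, so H* = 10.7.
From dB/dt = 0: 1.42(1 - B*/511) = 0.00894·10.7, giving B* = 511·(1 - 0.0676) = 476.
From dH/dt = 0: 0.0024·476 - 0.123 = 0.0437C*, so C* = 1.02/0.0437 = 23.4.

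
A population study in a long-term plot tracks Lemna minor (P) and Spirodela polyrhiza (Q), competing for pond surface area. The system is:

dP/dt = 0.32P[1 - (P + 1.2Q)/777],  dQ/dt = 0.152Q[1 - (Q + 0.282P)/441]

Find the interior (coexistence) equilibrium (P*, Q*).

Setting both brackets to zero gives the nullclines P + 1.2Q = 777 and 0.282P + Q = 441.
Substituting Q = 441 - 0.282P into the first: P(1 - 1.2·0.282) = 777 - 1.2·441.
So P* = 248/0.662 = 375, and then Q* = 441 - 0.282·375 = 335.

P* ≈ 375, Q* ≈ 335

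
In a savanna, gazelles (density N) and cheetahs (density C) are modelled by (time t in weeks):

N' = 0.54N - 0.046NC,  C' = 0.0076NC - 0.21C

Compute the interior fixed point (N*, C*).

N* ≈ 27.6, C* ≈ 11.7

Set dC/dt = 0 with C > 0: 0.0076N - 0.21 = 0, so N* = 0.21/0.0076 = 27.6.
Set dN/dt = 0 with N > 0: 0.54 - 0.046C = 0, so C* = 0.54/0.046 = 11.7.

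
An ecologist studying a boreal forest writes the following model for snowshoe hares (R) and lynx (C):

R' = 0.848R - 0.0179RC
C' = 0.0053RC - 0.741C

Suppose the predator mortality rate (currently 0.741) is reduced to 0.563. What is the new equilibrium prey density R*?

R* ≈ 106

At the interior fixed point, setting dC/dt = 0 with C > 0 fixes R* = (predator death rate)/(RC coefficient) — independent of the other coefficients.
With the change, R* = 0.563/0.0053 = 106; it falls from 140.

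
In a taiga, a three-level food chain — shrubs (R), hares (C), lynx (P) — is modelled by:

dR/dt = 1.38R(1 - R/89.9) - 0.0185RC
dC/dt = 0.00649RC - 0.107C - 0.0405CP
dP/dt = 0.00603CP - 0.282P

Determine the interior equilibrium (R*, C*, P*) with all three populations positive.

From dP/dt = 0: 0.00603C* = 0.282, so C* = 46.8.
From dR/dt = 0: 1.38(1 - R*/89.9) = 0.0185·46.8, giving R* = 89.9·(1 - 0.627) = 33.5.
From dC/dt = 0: 0.00649·33.5 - 0.107 = 0.0405P*, so P* = 0.111/0.0405 = 2.73.

R* ≈ 33.5, C* ≈ 46.8, P* ≈ 2.73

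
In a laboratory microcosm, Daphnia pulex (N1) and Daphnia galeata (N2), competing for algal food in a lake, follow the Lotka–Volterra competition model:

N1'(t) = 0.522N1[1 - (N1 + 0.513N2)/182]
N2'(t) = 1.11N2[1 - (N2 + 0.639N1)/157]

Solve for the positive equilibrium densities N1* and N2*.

Setting both brackets to zero gives the nullclines N1 + 0.513N2 = 182 and 0.639N1 + N2 = 157.
Substituting N2 = 157 - 0.639N1 into the first: N1(1 - 0.513·0.639) = 182 - 0.513·157.
So N1* = 101/0.672 = 151, and then N2* = 157 - 0.639·151 = 60.6.

N1* ≈ 151, N2* ≈ 60.6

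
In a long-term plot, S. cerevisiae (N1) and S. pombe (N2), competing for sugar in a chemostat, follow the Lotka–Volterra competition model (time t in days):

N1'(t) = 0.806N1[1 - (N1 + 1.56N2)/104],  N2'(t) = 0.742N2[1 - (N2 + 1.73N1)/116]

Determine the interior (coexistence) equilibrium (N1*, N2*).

Setting both brackets to zero gives the nullclines N1 + 1.56N2 = 104 and 1.73N1 + N2 = 116.
Substituting N2 = 116 - 1.73N1 into the first: N1(1 - 1.56·1.73) = 104 - 1.56·116.
So N1* = -77/-1.7 = 45.3, and then N2* = 116 - 1.73·45.3 = 37.6.

N1* ≈ 45.3, N2* ≈ 37.6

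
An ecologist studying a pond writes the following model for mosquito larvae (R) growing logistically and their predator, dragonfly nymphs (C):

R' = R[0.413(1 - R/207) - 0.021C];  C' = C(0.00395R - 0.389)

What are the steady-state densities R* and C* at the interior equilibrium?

R* ≈ 98.5, C* ≈ 10.3

From dC/dt = 0 with C > 0: 0.00395R* = 0.389, so R* = 98.5.
Substitute into dR/dt = 0: 0.413(1 - 98.5/207) = 0.021C*.
The bracket is 0.524, giving C* = 0.217/0.021 = 10.3.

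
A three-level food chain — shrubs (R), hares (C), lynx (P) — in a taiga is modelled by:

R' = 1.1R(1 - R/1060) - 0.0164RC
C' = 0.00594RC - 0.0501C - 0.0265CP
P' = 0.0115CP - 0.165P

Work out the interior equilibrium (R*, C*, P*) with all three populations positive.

R* ≈ 833, C* ≈ 14.3, P* ≈ 185

From dP/dt = 0: 0.0115C* = 0.165, so C* = 14.3.
From dR/dt = 0: 1.1(1 - R*/1060) = 0.0164·14.3, giving R* = 1060·(1 - 0.214) = 833.
From dC/dt = 0: 0.00594·833 - 0.0501 = 0.0265P*, so P* = 4.9/0.0265 = 185.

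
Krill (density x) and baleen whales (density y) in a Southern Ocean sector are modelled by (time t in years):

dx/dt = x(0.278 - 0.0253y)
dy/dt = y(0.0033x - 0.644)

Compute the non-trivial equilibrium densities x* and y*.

Set dy/dt = 0 with y > 0: 0.0033x - 0.644 = 0, so x* = 0.644/0.0033 = 195.
Set dx/dt = 0 with x > 0: 0.278 - 0.0253y = 0, so y* = 0.278/0.0253 = 11.

x* ≈ 195, y* ≈ 11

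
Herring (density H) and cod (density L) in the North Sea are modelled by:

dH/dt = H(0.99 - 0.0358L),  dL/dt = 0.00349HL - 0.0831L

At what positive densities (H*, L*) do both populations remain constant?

Set dL/dt = 0 with L > 0: 0.00349H - 0.0831 = 0, so H* = 0.0831/0.00349 = 23.8.
Set dH/dt = 0 with H > 0: 0.99 - 0.0358L = 0, so L* = 0.99/0.0358 = 27.7.

H* ≈ 23.8, L* ≈ 27.7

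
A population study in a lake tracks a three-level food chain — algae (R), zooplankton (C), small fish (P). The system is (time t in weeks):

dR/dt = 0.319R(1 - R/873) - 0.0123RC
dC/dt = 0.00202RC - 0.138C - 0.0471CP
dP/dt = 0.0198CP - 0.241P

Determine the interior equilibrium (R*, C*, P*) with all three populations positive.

From dP/dt = 0: 0.0198C* = 0.241, so C* = 12.2.
From dR/dt = 0: 0.319(1 - R*/873) = 0.0123·12.2, giving R* = 873·(1 - 0.469) = 463.
From dC/dt = 0: 0.00202·463 - 0.138 = 0.0471P*, so P* = 0.798/0.0471 = 16.9.

R* ≈ 463, C* ≈ 12.2, P* ≈ 16.9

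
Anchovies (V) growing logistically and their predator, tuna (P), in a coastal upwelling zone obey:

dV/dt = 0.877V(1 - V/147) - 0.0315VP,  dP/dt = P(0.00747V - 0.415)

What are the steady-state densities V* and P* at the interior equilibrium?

From dP/dt = 0 with P > 0: 0.00747V* = 0.415, so V* = 55.6.
Substitute into dV/dt = 0: 0.877(1 - 55.6/147) = 0.0315P*.
The bracket is 0.622, giving P* = 0.546/0.0315 = 17.3.

V* ≈ 55.6, P* ≈ 17.3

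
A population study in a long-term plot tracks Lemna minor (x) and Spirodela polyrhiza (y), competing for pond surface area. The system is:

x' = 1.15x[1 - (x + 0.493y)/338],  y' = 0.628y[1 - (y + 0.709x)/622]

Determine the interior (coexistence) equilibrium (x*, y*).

x* ≈ 48.2, y* ≈ 588

Setting both brackets to zero gives the nullclines x + 0.493y = 338 and 0.709x + y = 622.
Substituting y = 622 - 0.709x into the first: x(1 - 0.493·0.709) = 338 - 0.493·622.
So x* = 31.4/0.65 = 48.2, and then y* = 622 - 0.709·48.2 = 588.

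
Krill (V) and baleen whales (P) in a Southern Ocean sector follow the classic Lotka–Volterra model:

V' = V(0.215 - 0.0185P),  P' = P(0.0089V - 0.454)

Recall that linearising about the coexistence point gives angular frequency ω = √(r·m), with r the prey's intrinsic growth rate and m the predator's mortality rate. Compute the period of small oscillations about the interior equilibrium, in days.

T ≈ 20.1 days

Here r = 0.215 and m = 0.454, so r·m = 0.0976.
ω = √0.0976 = 0.312 per day, hence T = 2π/ω ≈ 20.1 days.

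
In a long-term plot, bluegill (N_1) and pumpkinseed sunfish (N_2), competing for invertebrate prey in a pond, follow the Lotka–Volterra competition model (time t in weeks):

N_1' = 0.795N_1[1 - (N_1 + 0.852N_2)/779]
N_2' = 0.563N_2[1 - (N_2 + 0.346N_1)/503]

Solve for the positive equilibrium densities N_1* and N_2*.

Setting both brackets to zero gives the nullclines N_1 + 0.852N_2 = 779 and 0.346N_1 + N_2 = 503.
Substituting N_2 = 503 - 0.346N_1 into the first: N_1(1 - 0.852·0.346) = 779 - 0.852·503.
So N_1* = 350/0.705 = 497, and then N_2* = 503 - 0.346·497 = 331.

N_1* ≈ 497, N_2* ≈ 331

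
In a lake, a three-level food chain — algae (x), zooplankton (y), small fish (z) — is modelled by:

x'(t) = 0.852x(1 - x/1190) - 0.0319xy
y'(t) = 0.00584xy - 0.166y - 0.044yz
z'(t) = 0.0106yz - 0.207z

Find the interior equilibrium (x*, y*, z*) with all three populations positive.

x* ≈ 320, y* ≈ 19.5, z* ≈ 38.7

From dz/dt = 0: 0.0106y* = 0.207, so y* = 19.5.
From dx/dt = 0: 0.852(1 - x*/1190) = 0.0319·19.5, giving x* = 1190·(1 - 0.731) = 320.
From dy/dt = 0: 0.00584·320 - 0.166 = 0.044z*, so z* = 1.7/0.044 = 38.7.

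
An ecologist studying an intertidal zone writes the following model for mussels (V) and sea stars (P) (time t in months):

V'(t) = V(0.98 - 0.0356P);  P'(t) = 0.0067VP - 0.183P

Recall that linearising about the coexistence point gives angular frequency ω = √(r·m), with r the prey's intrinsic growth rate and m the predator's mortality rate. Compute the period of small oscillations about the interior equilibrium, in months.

Here r = 0.98 and m = 0.183, so r·m = 0.179.
ω = √0.179 = 0.423 per month, hence T = 2π/ω ≈ 14.8 months.

T ≈ 14.8 months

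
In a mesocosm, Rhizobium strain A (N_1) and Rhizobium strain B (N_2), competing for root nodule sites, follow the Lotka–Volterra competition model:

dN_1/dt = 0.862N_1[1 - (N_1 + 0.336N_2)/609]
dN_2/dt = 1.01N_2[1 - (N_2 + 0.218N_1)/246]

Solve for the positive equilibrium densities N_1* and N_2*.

N_1* ≈ 568, N_2* ≈ 122

Setting both brackets to zero gives the nullclines N_1 + 0.336N_2 = 609 and 0.218N_1 + N_2 = 246.
Substituting N_2 = 246 - 0.218N_1 into the first: N_1(1 - 0.336·0.218) = 609 - 0.336·246.
So N_1* = 526/0.927 = 568, and then N_2* = 246 - 0.218·568 = 122.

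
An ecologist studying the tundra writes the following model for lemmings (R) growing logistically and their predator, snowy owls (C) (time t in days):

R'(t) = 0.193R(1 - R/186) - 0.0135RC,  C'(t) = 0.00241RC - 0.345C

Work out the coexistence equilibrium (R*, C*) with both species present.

From dC/dt = 0 with C > 0: 0.00241R* = 0.345, so R* = 143.
Substitute into dR/dt = 0: 0.193(1 - 143/186) = 0.0135C*.
The bracket is 0.23, giving C* = 0.0445/0.0135 = 3.29.

R* ≈ 143, C* ≈ 3.29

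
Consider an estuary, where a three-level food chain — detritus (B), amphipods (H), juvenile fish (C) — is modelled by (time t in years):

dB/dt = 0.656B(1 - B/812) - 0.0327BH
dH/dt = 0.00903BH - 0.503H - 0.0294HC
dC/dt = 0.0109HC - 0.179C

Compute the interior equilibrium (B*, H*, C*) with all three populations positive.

From dC/dt = 0: 0.0109H* = 0.179, so H* = 16.4.
From dB/dt = 0: 0.656(1 - B*/812) = 0.0327·16.4, giving B* = 812·(1 - 0.819) = 147.
From dH/dt = 0: 0.00903·147 - 0.503 = 0.0294C*, so C* = 0.827/0.0294 = 28.1.

B* ≈ 147, H* ≈ 16.4, C* ≈ 28.1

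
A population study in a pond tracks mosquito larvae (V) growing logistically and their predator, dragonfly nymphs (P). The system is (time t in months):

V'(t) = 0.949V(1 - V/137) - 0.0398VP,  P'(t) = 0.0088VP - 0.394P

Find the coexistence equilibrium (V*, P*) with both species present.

From dP/dt = 0 with P > 0: 0.0088V* = 0.394, so V* = 44.8.
Substitute into dV/dt = 0: 0.949(1 - 44.8/137) = 0.0398P*.
The bracket is 0.673, giving P* = 0.639/0.0398 = 16.1.

V* ≈ 44.8, P* ≈ 16.1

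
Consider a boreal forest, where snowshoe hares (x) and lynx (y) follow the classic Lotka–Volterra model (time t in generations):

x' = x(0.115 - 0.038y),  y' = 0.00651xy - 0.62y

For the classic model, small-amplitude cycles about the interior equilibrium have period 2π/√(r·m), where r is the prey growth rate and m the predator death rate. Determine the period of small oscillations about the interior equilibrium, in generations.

Here r = 0.115 and m = 0.62, so r·m = 0.0713.
ω = √0.0713 = 0.267 per generation, hence T = 2π/ω ≈ 23.5 generations.

T ≈ 23.5 generations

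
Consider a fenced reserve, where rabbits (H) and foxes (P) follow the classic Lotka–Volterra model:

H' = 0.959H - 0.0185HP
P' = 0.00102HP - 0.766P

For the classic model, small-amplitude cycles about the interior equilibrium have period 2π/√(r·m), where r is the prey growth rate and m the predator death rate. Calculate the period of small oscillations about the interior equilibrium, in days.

T ≈ 7.33 days

Here r = 0.959 and m = 0.766, so r·m = 0.735.
ω = √0.735 = 0.857 per day, hence T = 2π/ω ≈ 7.33 days.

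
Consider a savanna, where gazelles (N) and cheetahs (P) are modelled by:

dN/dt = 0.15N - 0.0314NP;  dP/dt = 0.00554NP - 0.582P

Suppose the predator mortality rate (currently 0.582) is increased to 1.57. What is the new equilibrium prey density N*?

N* ≈ 283

At the interior fixed point, setting dP/dt = 0 with P > 0 fixes N* = (predator death rate)/(NP coefficient) — independent of the other coefficients.
With the change, N* = 1.57/0.00554 = 283; it rises from 105.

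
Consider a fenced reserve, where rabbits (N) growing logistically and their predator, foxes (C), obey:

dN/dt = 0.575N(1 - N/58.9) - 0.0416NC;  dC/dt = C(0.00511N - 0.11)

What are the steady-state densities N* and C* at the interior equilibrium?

N* ≈ 21.5, C* ≈ 8.77

From dC/dt = 0 with C > 0: 0.00511N* = 0.11, so N* = 21.5.
Substitute into dN/dt = 0: 0.575(1 - 21.5/58.9) = 0.0416C*.
The bracket is 0.635, giving C* = 0.365/0.0416 = 8.77.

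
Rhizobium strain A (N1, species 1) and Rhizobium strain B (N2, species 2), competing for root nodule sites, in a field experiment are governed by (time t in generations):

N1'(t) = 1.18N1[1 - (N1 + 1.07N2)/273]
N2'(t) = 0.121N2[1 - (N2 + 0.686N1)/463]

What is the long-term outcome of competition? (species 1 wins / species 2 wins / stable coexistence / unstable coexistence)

Compare the nullcline intercepts: K1/α12 = 273/1.07 = 255 < K2 = 463; K2/α21 = 463/0.686 = 675 > K1 = 273.
Since the inequalities point opposite ways, species 2 can invade but species 1 cannot.

species 2 excludes species 1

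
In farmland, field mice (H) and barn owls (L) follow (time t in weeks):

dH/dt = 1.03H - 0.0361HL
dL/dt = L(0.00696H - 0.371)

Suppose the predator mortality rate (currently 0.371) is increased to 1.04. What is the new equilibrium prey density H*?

H* ≈ 149

At the interior fixed point, setting dL/dt = 0 with L > 0 fixes H* = (predator death rate)/(HL coefficient) — independent of the other coefficients.
With the change, H* = 1.04/0.00696 = 149; it rises from 53.3.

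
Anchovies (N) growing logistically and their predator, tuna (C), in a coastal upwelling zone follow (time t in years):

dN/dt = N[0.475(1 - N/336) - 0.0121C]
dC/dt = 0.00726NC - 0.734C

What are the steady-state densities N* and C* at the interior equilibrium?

From dC/dt = 0 with C > 0: 0.00726N* = 0.734, so N* = 101.
Substitute into dN/dt = 0: 0.475(1 - 101/336) = 0.0121C*.
The bracket is 0.699, giving C* = 0.332/0.0121 = 27.4.

N* ≈ 101, C* ≈ 27.4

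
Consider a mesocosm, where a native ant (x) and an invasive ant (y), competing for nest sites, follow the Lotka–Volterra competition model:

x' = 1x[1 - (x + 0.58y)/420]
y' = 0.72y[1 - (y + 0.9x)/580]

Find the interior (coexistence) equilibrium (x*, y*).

Setting both brackets to zero gives the nullclines x + 0.58y = 420 and 0.9x + y = 580.
Substituting y = 580 - 0.9x into the first: x(1 - 0.58·0.9) = 420 - 0.58·580.
So x* = 83.6/0.478 = 175, and then y* = 580 - 0.9·175 = 423.

x* ≈ 175, y* ≈ 423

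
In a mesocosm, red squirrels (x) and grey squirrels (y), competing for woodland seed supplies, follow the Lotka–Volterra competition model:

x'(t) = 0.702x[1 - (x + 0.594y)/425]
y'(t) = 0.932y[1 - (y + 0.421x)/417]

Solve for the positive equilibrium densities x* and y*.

Setting both brackets to zero gives the nullclines x + 0.594y = 425 and 0.421x + y = 417.
Substituting y = 417 - 0.421x into the first: x(1 - 0.594·0.421) = 425 - 0.594·417.
So x* = 177/0.75 = 236, and then y* = 417 - 0.421·236 = 317.

x* ≈ 236, y* ≈ 317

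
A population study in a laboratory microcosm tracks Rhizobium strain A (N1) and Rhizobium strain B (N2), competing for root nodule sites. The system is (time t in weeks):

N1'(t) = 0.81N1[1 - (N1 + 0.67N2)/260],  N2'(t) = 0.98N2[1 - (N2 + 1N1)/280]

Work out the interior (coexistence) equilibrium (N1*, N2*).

Setting both brackets to zero gives the nullclines N1 + 0.67N2 = 260 and 1N1 + N2 = 280.
Substituting N2 = 280 - 1N1 into the first: N1(1 - 0.67·1) = 260 - 0.67·280.
So N1* = 72.4/0.33 = 219, and then N2* = 280 - 1·219 = 60.6.

N1* ≈ 219, N2* ≈ 60.6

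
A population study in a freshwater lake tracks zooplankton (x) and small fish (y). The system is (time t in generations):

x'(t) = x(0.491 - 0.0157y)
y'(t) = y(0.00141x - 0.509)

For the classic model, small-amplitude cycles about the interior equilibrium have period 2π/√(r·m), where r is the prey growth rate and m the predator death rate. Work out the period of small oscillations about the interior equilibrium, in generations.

T ≈ 12.6 generations

Here r = 0.491 and m = 0.509, so r·m = 0.25.
ω = √0.25 = 0.5 per generation, hence T = 2π/ω ≈ 12.6 generations.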